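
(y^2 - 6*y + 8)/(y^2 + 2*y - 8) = (y - 4)/(y + 4)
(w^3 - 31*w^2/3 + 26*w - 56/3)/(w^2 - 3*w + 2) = (3*w^2 - 25*w + 28)/(3*(w - 1))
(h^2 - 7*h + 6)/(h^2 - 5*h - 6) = (h - 1)/(h + 1)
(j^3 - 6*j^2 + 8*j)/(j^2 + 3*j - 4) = j*(j^2 - 6*j + 8)/(j^2 + 3*j - 4)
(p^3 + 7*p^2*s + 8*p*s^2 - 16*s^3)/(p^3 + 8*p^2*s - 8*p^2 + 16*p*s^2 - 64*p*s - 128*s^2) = (p - s)/(p - 8)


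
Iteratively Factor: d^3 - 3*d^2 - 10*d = (d + 2)*(d^2 - 5*d) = d*(d + 2)*(d - 5)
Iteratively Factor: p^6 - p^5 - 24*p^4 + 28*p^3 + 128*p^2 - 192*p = (p - 2)*(p^5 + p^4 - 22*p^3 - 16*p^2 + 96*p) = (p - 2)^2*(p^4 + 3*p^3 - 16*p^2 - 48*p) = (p - 4)*(p - 2)^2*(p^3 + 7*p^2 + 12*p) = (p - 4)*(p - 2)^2*(p + 3)*(p^2 + 4*p) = (p - 4)*(p - 2)^2*(p + 3)*(p + 4)*(p)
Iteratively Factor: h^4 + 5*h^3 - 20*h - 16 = (h + 1)*(h^3 + 4*h^2 - 4*h - 16) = (h + 1)*(h + 2)*(h^2 + 2*h - 8) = (h - 2)*(h + 1)*(h + 2)*(h + 4)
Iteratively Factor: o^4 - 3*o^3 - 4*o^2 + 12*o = (o - 2)*(o^3 - o^2 - 6*o) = (o - 3)*(o - 2)*(o^2 + 2*o) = o*(o - 3)*(o - 2)*(o + 2)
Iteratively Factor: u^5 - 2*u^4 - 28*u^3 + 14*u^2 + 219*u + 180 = (u + 3)*(u^4 - 5*u^3 - 13*u^2 + 53*u + 60) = (u + 3)^2*(u^3 - 8*u^2 + 11*u + 20) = (u + 1)*(u + 3)^2*(u^2 - 9*u + 20) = (u - 4)*(u + 1)*(u + 3)^2*(u - 5)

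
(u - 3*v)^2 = u^2 - 6*u*v + 9*v^2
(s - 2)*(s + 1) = s^2 - s - 2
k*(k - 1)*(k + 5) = k^3 + 4*k^2 - 5*k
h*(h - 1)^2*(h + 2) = h^4 - 3*h^2 + 2*h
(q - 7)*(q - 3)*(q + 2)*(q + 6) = q^4 - 2*q^3 - 47*q^2 + 48*q + 252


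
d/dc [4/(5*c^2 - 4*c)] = 8*(2 - 5*c)/(c^2*(5*c - 4)^2)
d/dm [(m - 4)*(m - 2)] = 2*m - 6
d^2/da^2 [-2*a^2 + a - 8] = -4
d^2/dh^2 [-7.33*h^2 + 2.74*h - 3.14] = -14.6600000000000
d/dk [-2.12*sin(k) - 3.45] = -2.12*cos(k)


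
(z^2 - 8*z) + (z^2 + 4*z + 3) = 2*z^2 - 4*z + 3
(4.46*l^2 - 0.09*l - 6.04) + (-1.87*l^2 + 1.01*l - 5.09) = 2.59*l^2 + 0.92*l - 11.13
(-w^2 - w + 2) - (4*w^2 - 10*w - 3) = -5*w^2 + 9*w + 5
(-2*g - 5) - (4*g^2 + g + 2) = -4*g^2 - 3*g - 7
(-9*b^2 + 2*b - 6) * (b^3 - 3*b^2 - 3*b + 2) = -9*b^5 + 29*b^4 + 15*b^3 - 6*b^2 + 22*b - 12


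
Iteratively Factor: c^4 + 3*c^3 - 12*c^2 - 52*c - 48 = (c + 3)*(c^3 - 12*c - 16) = (c + 2)*(c + 3)*(c^2 - 2*c - 8) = (c + 2)^2*(c + 3)*(c - 4)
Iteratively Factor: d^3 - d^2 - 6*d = (d)*(d^2 - d - 6) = d*(d + 2)*(d - 3)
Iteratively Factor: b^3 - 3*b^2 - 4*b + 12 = (b - 3)*(b^2 - 4) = (b - 3)*(b + 2)*(b - 2)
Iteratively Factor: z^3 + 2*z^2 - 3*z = (z + 3)*(z^2 - z) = (z - 1)*(z + 3)*(z)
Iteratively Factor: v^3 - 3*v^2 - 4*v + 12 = (v - 2)*(v^2 - v - 6) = (v - 3)*(v - 2)*(v + 2)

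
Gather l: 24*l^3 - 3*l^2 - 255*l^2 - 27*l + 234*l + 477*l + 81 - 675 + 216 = 24*l^3 - 258*l^2 + 684*l - 378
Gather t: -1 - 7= -8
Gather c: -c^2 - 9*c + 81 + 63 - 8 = -c^2 - 9*c + 136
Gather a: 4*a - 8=4*a - 8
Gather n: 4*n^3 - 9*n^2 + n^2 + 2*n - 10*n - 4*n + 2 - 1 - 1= 4*n^3 - 8*n^2 - 12*n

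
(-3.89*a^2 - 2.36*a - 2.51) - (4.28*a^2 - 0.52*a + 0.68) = -8.17*a^2 - 1.84*a - 3.19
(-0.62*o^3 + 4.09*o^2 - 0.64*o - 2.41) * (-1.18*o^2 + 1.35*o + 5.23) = 0.7316*o^5 - 5.6632*o^4 + 3.0341*o^3 + 23.3705*o^2 - 6.6007*o - 12.6043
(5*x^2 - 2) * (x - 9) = 5*x^3 - 45*x^2 - 2*x + 18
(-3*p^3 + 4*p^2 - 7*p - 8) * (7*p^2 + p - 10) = -21*p^5 + 25*p^4 - 15*p^3 - 103*p^2 + 62*p + 80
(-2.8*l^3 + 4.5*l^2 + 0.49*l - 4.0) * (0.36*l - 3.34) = -1.008*l^4 + 10.972*l^3 - 14.8536*l^2 - 3.0766*l + 13.36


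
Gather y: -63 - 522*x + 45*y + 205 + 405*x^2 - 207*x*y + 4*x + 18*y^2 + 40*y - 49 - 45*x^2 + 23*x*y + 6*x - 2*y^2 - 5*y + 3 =360*x^2 - 512*x + 16*y^2 + y*(80 - 184*x) + 96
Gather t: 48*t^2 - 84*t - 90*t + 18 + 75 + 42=48*t^2 - 174*t + 135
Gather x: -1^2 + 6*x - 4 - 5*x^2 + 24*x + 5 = -5*x^2 + 30*x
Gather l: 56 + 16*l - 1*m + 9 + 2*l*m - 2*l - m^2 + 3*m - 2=l*(2*m + 14) - m^2 + 2*m + 63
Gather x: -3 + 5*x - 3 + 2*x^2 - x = 2*x^2 + 4*x - 6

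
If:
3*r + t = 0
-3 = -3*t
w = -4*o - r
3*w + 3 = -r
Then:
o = 11/36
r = -1/3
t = 1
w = -8/9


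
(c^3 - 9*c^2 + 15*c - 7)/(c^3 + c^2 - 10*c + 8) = (c^2 - 8*c + 7)/(c^2 + 2*c - 8)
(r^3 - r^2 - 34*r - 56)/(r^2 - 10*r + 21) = (r^2 + 6*r + 8)/(r - 3)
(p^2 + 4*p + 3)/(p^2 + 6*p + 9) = (p + 1)/(p + 3)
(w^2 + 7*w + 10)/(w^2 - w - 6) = (w + 5)/(w - 3)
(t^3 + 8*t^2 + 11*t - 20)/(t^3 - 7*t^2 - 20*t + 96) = (t^2 + 4*t - 5)/(t^2 - 11*t + 24)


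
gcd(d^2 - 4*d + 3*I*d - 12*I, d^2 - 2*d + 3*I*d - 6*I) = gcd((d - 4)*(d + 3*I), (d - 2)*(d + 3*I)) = d + 3*I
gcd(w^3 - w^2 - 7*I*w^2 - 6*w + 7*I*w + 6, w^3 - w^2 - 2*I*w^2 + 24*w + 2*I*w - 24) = w^2 + w*(-1 - 6*I) + 6*I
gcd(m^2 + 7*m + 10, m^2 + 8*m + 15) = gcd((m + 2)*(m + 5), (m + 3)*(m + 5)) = m + 5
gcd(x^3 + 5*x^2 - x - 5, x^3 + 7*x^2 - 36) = 1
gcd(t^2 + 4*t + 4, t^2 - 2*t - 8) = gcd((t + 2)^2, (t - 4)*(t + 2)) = t + 2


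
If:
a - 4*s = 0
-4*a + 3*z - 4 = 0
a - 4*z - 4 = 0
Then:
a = -28/13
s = -7/13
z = -20/13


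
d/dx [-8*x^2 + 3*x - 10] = 3 - 16*x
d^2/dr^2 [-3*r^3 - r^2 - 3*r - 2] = -18*r - 2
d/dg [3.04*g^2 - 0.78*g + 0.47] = 6.08*g - 0.78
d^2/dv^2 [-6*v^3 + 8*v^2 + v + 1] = 16 - 36*v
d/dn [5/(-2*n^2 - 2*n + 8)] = 5*(2*n + 1)/(2*(n^2 + n - 4)^2)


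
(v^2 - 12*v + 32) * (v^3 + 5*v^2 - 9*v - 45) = v^5 - 7*v^4 - 37*v^3 + 223*v^2 + 252*v - 1440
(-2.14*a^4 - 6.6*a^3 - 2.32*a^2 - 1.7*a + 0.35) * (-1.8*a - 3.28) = 3.852*a^5 + 18.8992*a^4 + 25.824*a^3 + 10.6696*a^2 + 4.946*a - 1.148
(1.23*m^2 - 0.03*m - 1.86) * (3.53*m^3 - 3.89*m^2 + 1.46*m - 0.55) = 4.3419*m^5 - 4.8906*m^4 - 4.6533*m^3 + 6.5151*m^2 - 2.6991*m + 1.023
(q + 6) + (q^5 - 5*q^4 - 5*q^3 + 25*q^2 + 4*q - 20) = q^5 - 5*q^4 - 5*q^3 + 25*q^2 + 5*q - 14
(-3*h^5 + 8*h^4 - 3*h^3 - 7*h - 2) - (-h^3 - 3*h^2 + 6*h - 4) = -3*h^5 + 8*h^4 - 2*h^3 + 3*h^2 - 13*h + 2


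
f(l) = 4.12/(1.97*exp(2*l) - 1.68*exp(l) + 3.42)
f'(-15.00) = 0.00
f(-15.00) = 1.20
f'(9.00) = 0.00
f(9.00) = 0.00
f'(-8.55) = 0.00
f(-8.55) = 1.20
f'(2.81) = -0.02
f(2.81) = 0.01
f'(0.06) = -0.74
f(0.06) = 1.07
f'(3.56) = -0.00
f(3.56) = 0.00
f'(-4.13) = 0.01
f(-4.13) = 1.21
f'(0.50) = -0.91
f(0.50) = 0.69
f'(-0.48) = -0.20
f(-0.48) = 1.31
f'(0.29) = -0.90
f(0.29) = 0.88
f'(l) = 4.12*(-3.94*exp(2*l) + 1.68*exp(l))/(1.97*exp(2*l) - 1.68*exp(l) + 3.42)^2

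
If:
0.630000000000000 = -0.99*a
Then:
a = -0.64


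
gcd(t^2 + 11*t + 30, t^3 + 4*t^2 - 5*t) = t + 5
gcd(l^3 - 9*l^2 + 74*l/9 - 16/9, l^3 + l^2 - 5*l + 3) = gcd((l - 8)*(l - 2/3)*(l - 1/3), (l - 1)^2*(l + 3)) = 1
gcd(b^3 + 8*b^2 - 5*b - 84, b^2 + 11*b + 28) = b^2 + 11*b + 28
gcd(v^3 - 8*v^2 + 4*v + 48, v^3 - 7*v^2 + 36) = v^2 - 4*v - 12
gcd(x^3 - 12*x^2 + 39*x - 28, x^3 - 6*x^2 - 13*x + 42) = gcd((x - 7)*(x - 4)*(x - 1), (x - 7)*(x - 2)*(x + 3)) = x - 7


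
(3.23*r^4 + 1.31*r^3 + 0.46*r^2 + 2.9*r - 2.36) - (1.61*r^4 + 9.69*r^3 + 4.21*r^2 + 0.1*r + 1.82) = 1.62*r^4 - 8.38*r^3 - 3.75*r^2 + 2.8*r - 4.18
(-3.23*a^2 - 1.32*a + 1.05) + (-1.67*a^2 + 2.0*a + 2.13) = -4.9*a^2 + 0.68*a + 3.18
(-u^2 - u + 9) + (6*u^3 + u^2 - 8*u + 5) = 6*u^3 - 9*u + 14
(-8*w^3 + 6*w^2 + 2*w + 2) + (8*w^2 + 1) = -8*w^3 + 14*w^2 + 2*w + 3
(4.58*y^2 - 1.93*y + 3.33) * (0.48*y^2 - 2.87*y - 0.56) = 2.1984*y^4 - 14.071*y^3 + 4.5727*y^2 - 8.4763*y - 1.8648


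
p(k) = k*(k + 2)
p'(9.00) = 20.00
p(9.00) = 99.00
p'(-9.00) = -16.00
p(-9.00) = 63.00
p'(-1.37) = -0.74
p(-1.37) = -0.86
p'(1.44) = 4.88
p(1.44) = 4.95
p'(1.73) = 5.46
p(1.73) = 6.45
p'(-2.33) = -2.66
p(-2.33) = 0.77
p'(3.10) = 8.20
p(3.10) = 15.81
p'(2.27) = 6.54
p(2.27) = 9.69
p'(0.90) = 3.80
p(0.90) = 2.61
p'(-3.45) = -4.90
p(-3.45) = 5.00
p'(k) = 2*k + 2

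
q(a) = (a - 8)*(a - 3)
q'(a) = 2*a - 11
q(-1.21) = 38.77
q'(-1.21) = -13.42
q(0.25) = 21.31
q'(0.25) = -10.50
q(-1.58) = 43.88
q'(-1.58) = -14.16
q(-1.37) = 40.95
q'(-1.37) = -13.74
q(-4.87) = 101.29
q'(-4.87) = -20.74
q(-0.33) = 27.74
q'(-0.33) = -11.66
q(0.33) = 20.48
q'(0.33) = -10.34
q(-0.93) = 35.09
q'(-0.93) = -12.86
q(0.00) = 24.00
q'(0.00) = -11.00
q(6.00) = -6.00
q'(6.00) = 1.00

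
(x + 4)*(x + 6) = x^2 + 10*x + 24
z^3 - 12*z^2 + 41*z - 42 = (z - 7)*(z - 3)*(z - 2)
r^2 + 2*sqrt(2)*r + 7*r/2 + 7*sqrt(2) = (r + 7/2)*(r + 2*sqrt(2))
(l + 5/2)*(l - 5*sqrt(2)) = l^2 - 5*sqrt(2)*l + 5*l/2 - 25*sqrt(2)/2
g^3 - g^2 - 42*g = g*(g - 7)*(g + 6)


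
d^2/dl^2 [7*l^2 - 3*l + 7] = 14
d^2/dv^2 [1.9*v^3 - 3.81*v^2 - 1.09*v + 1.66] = 11.4*v - 7.62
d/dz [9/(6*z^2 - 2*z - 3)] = 18*(1 - 6*z)/(-6*z^2 + 2*z + 3)^2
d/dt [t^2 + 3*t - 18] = 2*t + 3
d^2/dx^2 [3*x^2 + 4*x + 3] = 6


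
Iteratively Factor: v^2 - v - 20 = (v - 5)*(v + 4)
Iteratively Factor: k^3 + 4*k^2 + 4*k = (k)*(k^2 + 4*k + 4) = k*(k + 2)*(k + 2)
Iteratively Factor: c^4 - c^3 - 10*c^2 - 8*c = (c - 4)*(c^3 + 3*c^2 + 2*c) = (c - 4)*(c + 1)*(c^2 + 2*c) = (c - 4)*(c + 1)*(c + 2)*(c)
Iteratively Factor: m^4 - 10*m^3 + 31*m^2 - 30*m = (m - 5)*(m^3 - 5*m^2 + 6*m) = (m - 5)*(m - 2)*(m^2 - 3*m) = (m - 5)*(m - 3)*(m - 2)*(m)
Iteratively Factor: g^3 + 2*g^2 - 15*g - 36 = (g - 4)*(g^2 + 6*g + 9) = (g - 4)*(g + 3)*(g + 3)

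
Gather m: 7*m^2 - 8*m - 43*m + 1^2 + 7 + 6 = 7*m^2 - 51*m + 14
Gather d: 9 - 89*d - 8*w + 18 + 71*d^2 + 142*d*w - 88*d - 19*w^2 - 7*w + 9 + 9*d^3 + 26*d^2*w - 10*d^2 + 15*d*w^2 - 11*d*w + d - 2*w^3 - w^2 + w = 9*d^3 + d^2*(26*w + 61) + d*(15*w^2 + 131*w - 176) - 2*w^3 - 20*w^2 - 14*w + 36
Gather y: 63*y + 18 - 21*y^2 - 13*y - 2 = -21*y^2 + 50*y + 16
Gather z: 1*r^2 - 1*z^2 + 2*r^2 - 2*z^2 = 3*r^2 - 3*z^2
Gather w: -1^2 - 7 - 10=-18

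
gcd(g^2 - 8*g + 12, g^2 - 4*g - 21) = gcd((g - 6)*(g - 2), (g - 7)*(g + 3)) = 1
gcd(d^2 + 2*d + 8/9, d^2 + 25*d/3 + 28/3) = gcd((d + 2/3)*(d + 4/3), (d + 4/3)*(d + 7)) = d + 4/3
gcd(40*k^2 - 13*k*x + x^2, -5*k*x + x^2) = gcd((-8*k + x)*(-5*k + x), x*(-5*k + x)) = -5*k + x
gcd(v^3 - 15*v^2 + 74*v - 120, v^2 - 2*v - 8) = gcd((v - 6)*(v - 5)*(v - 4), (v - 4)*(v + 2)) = v - 4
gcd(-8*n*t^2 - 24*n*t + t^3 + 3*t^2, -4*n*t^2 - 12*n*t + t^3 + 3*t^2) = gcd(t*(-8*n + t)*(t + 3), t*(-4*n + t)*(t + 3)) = t^2 + 3*t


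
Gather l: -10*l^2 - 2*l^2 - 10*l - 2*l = -12*l^2 - 12*l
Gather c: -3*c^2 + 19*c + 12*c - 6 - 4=-3*c^2 + 31*c - 10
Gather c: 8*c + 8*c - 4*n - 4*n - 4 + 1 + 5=16*c - 8*n + 2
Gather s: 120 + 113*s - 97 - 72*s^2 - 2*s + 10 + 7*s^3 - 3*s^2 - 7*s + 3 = 7*s^3 - 75*s^2 + 104*s + 36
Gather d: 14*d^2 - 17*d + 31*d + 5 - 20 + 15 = 14*d^2 + 14*d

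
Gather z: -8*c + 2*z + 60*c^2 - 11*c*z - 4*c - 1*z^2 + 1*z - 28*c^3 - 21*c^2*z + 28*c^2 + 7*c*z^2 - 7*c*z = -28*c^3 + 88*c^2 - 12*c + z^2*(7*c - 1) + z*(-21*c^2 - 18*c + 3)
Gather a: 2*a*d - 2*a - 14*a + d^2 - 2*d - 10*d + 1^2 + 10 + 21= a*(2*d - 16) + d^2 - 12*d + 32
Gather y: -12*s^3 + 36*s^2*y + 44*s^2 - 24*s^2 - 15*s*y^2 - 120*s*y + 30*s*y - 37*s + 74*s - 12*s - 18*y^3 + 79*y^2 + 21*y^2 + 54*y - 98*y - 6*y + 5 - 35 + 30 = -12*s^3 + 20*s^2 + 25*s - 18*y^3 + y^2*(100 - 15*s) + y*(36*s^2 - 90*s - 50)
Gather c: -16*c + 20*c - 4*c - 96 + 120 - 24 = 0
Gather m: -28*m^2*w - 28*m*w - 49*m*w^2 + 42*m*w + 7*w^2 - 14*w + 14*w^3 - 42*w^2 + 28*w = -28*m^2*w + m*(-49*w^2 + 14*w) + 14*w^3 - 35*w^2 + 14*w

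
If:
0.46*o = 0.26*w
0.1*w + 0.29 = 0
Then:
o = -1.64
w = -2.90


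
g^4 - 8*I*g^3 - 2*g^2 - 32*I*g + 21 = (g - 7*I)*(g - 3*I)*(g + I)^2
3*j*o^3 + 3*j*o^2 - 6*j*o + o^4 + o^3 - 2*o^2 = o*(3*j + o)*(o - 1)*(o + 2)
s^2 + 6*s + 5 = (s + 1)*(s + 5)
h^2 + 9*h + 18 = (h + 3)*(h + 6)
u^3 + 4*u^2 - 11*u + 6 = (u - 1)^2*(u + 6)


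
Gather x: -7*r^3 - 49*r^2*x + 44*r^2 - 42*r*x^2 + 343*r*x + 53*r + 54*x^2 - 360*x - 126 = -7*r^3 + 44*r^2 + 53*r + x^2*(54 - 42*r) + x*(-49*r^2 + 343*r - 360) - 126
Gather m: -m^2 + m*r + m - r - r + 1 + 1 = -m^2 + m*(r + 1) - 2*r + 2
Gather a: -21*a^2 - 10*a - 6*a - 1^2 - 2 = -21*a^2 - 16*a - 3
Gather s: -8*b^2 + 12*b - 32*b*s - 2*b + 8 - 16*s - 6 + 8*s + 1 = -8*b^2 + 10*b + s*(-32*b - 8) + 3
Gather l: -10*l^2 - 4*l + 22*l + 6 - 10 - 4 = -10*l^2 + 18*l - 8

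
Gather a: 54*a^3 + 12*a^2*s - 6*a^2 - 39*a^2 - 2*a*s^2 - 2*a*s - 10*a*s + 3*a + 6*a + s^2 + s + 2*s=54*a^3 + a^2*(12*s - 45) + a*(-2*s^2 - 12*s + 9) + s^2 + 3*s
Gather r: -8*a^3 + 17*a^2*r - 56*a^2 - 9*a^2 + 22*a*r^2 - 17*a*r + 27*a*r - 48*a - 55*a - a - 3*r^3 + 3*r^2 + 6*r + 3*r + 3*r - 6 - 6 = -8*a^3 - 65*a^2 - 104*a - 3*r^3 + r^2*(22*a + 3) + r*(17*a^2 + 10*a + 12) - 12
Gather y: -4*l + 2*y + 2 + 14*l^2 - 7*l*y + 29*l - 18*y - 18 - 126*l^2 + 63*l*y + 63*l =-112*l^2 + 88*l + y*(56*l - 16) - 16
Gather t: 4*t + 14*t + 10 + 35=18*t + 45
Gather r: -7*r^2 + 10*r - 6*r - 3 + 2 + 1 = -7*r^2 + 4*r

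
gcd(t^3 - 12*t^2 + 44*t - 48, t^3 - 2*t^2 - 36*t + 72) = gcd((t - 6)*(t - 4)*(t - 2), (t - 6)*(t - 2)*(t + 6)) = t^2 - 8*t + 12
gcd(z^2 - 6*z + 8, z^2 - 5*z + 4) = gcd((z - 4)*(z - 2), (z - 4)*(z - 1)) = z - 4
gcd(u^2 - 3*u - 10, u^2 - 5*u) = u - 5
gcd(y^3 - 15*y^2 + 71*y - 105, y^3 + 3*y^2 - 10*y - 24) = y - 3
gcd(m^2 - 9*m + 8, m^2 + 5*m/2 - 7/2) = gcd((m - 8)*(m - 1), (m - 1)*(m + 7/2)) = m - 1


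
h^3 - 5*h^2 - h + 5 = (h - 5)*(h - 1)*(h + 1)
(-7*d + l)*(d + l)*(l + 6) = -7*d^2*l - 42*d^2 - 6*d*l^2 - 36*d*l + l^3 + 6*l^2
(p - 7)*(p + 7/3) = p^2 - 14*p/3 - 49/3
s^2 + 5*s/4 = s*(s + 5/4)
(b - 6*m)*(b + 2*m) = b^2 - 4*b*m - 12*m^2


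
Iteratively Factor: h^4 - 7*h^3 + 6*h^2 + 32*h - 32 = (h - 4)*(h^3 - 3*h^2 - 6*h + 8) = (h - 4)*(h + 2)*(h^2 - 5*h + 4) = (h - 4)*(h - 1)*(h + 2)*(h - 4)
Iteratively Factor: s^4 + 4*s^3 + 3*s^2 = (s)*(s^3 + 4*s^2 + 3*s) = s^2*(s^2 + 4*s + 3) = s^2*(s + 3)*(s + 1)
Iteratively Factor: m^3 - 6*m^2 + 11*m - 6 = (m - 1)*(m^2 - 5*m + 6) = (m - 3)*(m - 1)*(m - 2)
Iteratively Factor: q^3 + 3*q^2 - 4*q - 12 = (q + 2)*(q^2 + q - 6) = (q + 2)*(q + 3)*(q - 2)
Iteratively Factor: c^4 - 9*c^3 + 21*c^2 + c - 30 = (c - 5)*(c^3 - 4*c^2 + c + 6) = (c - 5)*(c - 2)*(c^2 - 2*c - 3) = (c - 5)*(c - 3)*(c - 2)*(c + 1)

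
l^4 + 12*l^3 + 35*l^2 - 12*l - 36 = (l - 1)*(l + 1)*(l + 6)^2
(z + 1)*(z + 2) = z^2 + 3*z + 2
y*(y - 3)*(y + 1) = y^3 - 2*y^2 - 3*y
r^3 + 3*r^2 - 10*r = r*(r - 2)*(r + 5)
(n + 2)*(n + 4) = n^2 + 6*n + 8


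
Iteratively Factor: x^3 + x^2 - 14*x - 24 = (x - 4)*(x^2 + 5*x + 6) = (x - 4)*(x + 3)*(x + 2)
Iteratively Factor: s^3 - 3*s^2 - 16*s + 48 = (s - 4)*(s^2 + s - 12) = (s - 4)*(s + 4)*(s - 3)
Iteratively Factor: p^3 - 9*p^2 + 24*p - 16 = (p - 1)*(p^2 - 8*p + 16) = (p - 4)*(p - 1)*(p - 4)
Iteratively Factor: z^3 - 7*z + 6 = (z - 2)*(z^2 + 2*z - 3) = (z - 2)*(z + 3)*(z - 1)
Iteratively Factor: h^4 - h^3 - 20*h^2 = (h + 4)*(h^3 - 5*h^2) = h*(h + 4)*(h^2 - 5*h) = h*(h - 5)*(h + 4)*(h)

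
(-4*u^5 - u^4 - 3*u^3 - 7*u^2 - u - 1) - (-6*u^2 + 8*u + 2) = -4*u^5 - u^4 - 3*u^3 - u^2 - 9*u - 3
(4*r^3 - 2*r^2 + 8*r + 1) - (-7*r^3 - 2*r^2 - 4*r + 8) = 11*r^3 + 12*r - 7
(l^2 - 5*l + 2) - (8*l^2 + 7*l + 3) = -7*l^2 - 12*l - 1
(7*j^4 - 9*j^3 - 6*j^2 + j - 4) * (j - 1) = 7*j^5 - 16*j^4 + 3*j^3 + 7*j^2 - 5*j + 4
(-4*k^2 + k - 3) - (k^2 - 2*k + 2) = -5*k^2 + 3*k - 5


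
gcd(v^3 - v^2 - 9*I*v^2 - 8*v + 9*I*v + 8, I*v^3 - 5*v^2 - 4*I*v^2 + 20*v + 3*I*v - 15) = v - 1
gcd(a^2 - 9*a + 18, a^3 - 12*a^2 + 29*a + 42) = a - 6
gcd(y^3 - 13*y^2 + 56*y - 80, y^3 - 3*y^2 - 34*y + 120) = y^2 - 9*y + 20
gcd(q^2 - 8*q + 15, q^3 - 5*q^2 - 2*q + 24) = q - 3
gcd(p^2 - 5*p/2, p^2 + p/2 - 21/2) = 1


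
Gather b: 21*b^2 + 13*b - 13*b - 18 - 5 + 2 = 21*b^2 - 21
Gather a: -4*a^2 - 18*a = -4*a^2 - 18*a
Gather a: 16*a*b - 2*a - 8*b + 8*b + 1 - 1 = a*(16*b - 2)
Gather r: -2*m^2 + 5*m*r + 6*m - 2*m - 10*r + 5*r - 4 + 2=-2*m^2 + 4*m + r*(5*m - 5) - 2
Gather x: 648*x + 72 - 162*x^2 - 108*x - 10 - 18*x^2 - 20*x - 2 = -180*x^2 + 520*x + 60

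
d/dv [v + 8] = 1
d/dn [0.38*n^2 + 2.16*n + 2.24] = 0.76*n + 2.16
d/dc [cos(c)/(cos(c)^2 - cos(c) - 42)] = (cos(c)^2 + 42)*sin(c)/(sin(c)^2 + cos(c) + 41)^2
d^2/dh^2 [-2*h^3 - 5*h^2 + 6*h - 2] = -12*h - 10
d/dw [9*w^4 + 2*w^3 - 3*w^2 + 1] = 6*w*(6*w^2 + w - 1)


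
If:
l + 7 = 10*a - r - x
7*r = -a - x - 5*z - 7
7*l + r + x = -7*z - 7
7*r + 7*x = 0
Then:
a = 3/5 - z/10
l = -z - 1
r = -49*z/60 - 19/15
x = 49*z/60 + 19/15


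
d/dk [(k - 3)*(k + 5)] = 2*k + 2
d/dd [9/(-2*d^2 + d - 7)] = 9*(4*d - 1)/(2*d^2 - d + 7)^2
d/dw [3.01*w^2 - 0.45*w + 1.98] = 6.02*w - 0.45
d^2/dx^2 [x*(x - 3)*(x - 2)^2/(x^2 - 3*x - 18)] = 2*(x^6 - 9*x^5 - 27*x^4 + 279*x^3 + 1674*x^2 - 7452*x + 5832)/(x^6 - 9*x^5 - 27*x^4 + 297*x^3 + 486*x^2 - 2916*x - 5832)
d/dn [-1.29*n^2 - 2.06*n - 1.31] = -2.58*n - 2.06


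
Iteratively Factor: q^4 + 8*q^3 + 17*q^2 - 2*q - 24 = (q + 2)*(q^3 + 6*q^2 + 5*q - 12) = (q - 1)*(q + 2)*(q^2 + 7*q + 12) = (q - 1)*(q + 2)*(q + 3)*(q + 4)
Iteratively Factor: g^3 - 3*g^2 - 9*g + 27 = (g - 3)*(g^2 - 9) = (g - 3)^2*(g + 3)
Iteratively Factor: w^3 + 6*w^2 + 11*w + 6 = (w + 2)*(w^2 + 4*w + 3) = (w + 2)*(w + 3)*(w + 1)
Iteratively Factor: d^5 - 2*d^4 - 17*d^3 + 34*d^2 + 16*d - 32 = (d - 2)*(d^4 - 17*d^2 + 16) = (d - 2)*(d + 4)*(d^3 - 4*d^2 - d + 4) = (d - 4)*(d - 2)*(d + 4)*(d^2 - 1) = (d - 4)*(d - 2)*(d + 1)*(d + 4)*(d - 1)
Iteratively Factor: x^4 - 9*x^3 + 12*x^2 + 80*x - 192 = (x - 4)*(x^3 - 5*x^2 - 8*x + 48) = (x - 4)^2*(x^2 - x - 12) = (x - 4)^2*(x + 3)*(x - 4)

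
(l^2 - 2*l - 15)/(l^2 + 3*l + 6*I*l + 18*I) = (l - 5)/(l + 6*I)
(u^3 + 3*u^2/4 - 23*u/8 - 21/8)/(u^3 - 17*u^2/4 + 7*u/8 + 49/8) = (2*u + 3)/(2*u - 7)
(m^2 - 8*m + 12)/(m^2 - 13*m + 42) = (m - 2)/(m - 7)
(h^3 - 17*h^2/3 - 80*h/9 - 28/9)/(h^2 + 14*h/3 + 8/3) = (3*h^2 - 19*h - 14)/(3*(h + 4))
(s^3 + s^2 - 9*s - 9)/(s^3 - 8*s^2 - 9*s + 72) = (s + 1)/(s - 8)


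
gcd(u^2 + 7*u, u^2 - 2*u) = u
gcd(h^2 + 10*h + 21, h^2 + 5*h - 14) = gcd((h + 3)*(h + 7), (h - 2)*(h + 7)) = h + 7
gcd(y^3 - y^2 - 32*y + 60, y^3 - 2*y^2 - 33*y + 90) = y^2 + y - 30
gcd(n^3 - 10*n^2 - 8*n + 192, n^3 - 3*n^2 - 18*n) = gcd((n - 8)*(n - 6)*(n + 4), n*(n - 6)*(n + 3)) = n - 6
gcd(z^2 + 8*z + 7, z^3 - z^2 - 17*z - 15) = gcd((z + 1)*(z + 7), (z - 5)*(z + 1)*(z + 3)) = z + 1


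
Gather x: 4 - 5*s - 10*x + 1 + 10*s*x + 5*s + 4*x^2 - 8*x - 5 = 4*x^2 + x*(10*s - 18)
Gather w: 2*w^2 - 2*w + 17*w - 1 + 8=2*w^2 + 15*w + 7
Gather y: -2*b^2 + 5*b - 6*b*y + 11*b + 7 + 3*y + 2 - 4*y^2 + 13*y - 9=-2*b^2 + 16*b - 4*y^2 + y*(16 - 6*b)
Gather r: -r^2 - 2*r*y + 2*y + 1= -r^2 - 2*r*y + 2*y + 1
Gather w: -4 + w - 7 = w - 11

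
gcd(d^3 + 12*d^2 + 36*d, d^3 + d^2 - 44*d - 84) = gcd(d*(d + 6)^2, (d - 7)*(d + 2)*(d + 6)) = d + 6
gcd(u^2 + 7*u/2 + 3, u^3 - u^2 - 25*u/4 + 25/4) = 1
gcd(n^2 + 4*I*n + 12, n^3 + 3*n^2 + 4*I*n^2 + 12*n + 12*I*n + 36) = n^2 + 4*I*n + 12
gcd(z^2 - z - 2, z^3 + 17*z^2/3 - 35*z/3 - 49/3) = z + 1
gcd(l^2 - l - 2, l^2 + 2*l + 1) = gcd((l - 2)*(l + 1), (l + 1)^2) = l + 1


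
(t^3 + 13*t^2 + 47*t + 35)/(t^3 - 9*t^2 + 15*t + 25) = (t^2 + 12*t + 35)/(t^2 - 10*t + 25)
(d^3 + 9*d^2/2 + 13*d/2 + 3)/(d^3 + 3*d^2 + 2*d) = (d + 3/2)/d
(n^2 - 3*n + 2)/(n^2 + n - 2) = (n - 2)/(n + 2)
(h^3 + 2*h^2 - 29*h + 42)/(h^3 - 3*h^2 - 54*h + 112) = (h - 3)/(h - 8)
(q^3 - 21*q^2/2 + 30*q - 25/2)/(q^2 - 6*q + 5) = (2*q^2 - 11*q + 5)/(2*(q - 1))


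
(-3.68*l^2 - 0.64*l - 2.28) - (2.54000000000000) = -3.68*l^2 - 0.64*l - 4.82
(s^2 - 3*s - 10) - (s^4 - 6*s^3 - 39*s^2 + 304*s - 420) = -s^4 + 6*s^3 + 40*s^2 - 307*s + 410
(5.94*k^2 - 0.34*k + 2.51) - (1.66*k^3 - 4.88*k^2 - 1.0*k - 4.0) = -1.66*k^3 + 10.82*k^2 + 0.66*k + 6.51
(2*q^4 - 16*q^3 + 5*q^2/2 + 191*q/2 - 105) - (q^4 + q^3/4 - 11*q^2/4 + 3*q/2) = q^4 - 65*q^3/4 + 21*q^2/4 + 94*q - 105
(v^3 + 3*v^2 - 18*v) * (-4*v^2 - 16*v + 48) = -4*v^5 - 28*v^4 + 72*v^3 + 432*v^2 - 864*v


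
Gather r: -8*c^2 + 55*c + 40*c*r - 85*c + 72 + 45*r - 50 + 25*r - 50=-8*c^2 - 30*c + r*(40*c + 70) - 28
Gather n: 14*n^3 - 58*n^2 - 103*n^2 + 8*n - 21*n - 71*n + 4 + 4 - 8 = 14*n^3 - 161*n^2 - 84*n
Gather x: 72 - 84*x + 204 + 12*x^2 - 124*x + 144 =12*x^2 - 208*x + 420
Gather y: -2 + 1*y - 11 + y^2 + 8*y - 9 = y^2 + 9*y - 22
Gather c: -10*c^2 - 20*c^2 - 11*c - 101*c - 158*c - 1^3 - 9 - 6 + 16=-30*c^2 - 270*c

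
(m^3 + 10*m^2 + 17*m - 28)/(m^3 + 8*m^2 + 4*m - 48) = (m^2 + 6*m - 7)/(m^2 + 4*m - 12)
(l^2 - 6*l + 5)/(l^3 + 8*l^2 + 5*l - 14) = (l - 5)/(l^2 + 9*l + 14)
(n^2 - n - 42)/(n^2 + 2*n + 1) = (n^2 - n - 42)/(n^2 + 2*n + 1)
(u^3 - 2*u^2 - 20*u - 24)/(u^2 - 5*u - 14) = (u^2 - 4*u - 12)/(u - 7)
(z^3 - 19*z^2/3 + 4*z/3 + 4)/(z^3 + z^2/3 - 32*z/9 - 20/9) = 3*(z^2 - 7*z + 6)/(3*z^2 - z - 10)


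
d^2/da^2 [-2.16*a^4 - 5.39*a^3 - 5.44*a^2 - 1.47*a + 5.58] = -25.92*a^2 - 32.34*a - 10.88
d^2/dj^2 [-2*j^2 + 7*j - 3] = -4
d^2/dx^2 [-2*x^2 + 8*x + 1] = -4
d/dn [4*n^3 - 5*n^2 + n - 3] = 12*n^2 - 10*n + 1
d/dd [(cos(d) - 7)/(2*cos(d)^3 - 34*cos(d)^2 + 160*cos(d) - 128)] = (cos(d)^2 - 11*cos(d) + 31)*sin(d)/((cos(d) - 8)^3*(cos(d) - 1)^2)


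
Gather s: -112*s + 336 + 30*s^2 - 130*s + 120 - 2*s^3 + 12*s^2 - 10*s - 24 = -2*s^3 + 42*s^2 - 252*s + 432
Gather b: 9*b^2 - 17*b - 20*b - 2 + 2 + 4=9*b^2 - 37*b + 4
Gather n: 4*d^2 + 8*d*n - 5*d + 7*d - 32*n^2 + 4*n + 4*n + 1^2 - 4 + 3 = 4*d^2 + 2*d - 32*n^2 + n*(8*d + 8)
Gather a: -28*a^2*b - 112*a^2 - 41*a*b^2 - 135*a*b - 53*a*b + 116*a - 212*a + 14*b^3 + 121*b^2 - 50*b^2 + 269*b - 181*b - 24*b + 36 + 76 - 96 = a^2*(-28*b - 112) + a*(-41*b^2 - 188*b - 96) + 14*b^3 + 71*b^2 + 64*b + 16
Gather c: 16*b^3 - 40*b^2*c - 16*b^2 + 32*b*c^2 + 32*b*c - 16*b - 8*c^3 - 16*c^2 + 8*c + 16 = 16*b^3 - 16*b^2 - 16*b - 8*c^3 + c^2*(32*b - 16) + c*(-40*b^2 + 32*b + 8) + 16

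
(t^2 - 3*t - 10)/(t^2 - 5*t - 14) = (t - 5)/(t - 7)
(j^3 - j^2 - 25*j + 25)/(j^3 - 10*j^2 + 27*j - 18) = (j^2 - 25)/(j^2 - 9*j + 18)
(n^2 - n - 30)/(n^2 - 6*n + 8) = (n^2 - n - 30)/(n^2 - 6*n + 8)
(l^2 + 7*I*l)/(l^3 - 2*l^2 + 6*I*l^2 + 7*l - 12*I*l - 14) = l/(l^2 - l*(2 + I) + 2*I)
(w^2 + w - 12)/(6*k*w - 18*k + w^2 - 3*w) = (w + 4)/(6*k + w)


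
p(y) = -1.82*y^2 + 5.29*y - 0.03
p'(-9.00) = 38.05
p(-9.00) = -195.06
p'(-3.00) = 16.21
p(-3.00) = -32.28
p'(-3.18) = 16.87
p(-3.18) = -35.26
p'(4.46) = -10.94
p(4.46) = -12.64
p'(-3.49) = 17.99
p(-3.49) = -40.66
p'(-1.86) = 12.06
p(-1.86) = -16.17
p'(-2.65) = 14.94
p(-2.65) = -26.83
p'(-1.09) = 9.26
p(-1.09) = -7.96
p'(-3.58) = 18.32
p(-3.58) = -42.29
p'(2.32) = -3.15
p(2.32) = 2.45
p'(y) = 5.29 - 3.64*y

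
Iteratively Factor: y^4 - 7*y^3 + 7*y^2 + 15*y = (y - 3)*(y^3 - 4*y^2 - 5*y) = y*(y - 3)*(y^2 - 4*y - 5) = y*(y - 3)*(y + 1)*(y - 5)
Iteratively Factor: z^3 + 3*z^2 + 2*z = (z + 1)*(z^2 + 2*z) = (z + 1)*(z + 2)*(z)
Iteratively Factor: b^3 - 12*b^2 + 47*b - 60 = (b - 5)*(b^2 - 7*b + 12) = (b - 5)*(b - 3)*(b - 4)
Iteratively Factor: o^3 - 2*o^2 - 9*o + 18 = (o - 2)*(o^2 - 9) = (o - 2)*(o + 3)*(o - 3)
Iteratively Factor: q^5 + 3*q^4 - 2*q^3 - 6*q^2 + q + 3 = (q + 1)*(q^4 + 2*q^3 - 4*q^2 - 2*q + 3) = (q - 1)*(q + 1)*(q^3 + 3*q^2 - q - 3) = (q - 1)*(q + 1)*(q + 3)*(q^2 - 1) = (q - 1)^2*(q + 1)*(q + 3)*(q + 1)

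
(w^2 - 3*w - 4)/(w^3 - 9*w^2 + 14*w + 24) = 1/(w - 6)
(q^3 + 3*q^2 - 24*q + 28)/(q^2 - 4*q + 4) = q + 7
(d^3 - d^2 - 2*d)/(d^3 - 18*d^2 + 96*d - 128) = d*(d + 1)/(d^2 - 16*d + 64)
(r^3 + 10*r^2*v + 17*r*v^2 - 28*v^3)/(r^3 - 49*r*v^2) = (r^2 + 3*r*v - 4*v^2)/(r*(r - 7*v))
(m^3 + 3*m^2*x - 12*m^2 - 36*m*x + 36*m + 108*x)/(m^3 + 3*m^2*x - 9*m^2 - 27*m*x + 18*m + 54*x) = (m - 6)/(m - 3)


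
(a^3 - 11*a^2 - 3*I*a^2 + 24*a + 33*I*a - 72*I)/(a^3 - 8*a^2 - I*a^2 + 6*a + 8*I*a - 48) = (a - 3)/(a + 2*I)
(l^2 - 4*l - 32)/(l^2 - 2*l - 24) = (l - 8)/(l - 6)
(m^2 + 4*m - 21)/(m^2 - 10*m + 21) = (m + 7)/(m - 7)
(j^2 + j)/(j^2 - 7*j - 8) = j/(j - 8)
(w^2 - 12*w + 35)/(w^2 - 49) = (w - 5)/(w + 7)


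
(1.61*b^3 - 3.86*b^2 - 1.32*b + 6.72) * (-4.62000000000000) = -7.4382*b^3 + 17.8332*b^2 + 6.0984*b - 31.0464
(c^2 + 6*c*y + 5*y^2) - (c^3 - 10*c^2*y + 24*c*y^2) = -c^3 + 10*c^2*y + c^2 - 24*c*y^2 + 6*c*y + 5*y^2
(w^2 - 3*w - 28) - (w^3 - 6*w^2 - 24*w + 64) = -w^3 + 7*w^2 + 21*w - 92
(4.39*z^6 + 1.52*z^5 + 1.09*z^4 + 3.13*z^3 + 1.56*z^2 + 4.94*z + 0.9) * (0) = 0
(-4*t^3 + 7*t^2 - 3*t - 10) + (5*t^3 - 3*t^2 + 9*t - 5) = t^3 + 4*t^2 + 6*t - 15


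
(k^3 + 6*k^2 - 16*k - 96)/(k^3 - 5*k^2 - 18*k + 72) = (k^2 + 2*k - 24)/(k^2 - 9*k + 18)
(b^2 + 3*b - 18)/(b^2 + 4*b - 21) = (b + 6)/(b + 7)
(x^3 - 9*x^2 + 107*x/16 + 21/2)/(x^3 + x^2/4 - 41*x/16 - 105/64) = 4*(x - 8)/(4*x + 5)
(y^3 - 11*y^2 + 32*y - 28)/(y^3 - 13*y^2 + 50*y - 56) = (y - 2)/(y - 4)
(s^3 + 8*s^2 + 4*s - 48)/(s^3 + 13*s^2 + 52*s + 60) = (s^2 + 2*s - 8)/(s^2 + 7*s + 10)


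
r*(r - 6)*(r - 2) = r^3 - 8*r^2 + 12*r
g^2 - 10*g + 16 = (g - 8)*(g - 2)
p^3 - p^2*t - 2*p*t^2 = p*(p - 2*t)*(p + t)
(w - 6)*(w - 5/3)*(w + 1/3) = w^3 - 22*w^2/3 + 67*w/9 + 10/3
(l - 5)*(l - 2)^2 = l^3 - 9*l^2 + 24*l - 20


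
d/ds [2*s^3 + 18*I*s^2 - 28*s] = 6*s^2 + 36*I*s - 28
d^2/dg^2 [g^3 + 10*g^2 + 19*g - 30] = 6*g + 20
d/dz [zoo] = 0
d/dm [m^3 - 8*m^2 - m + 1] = 3*m^2 - 16*m - 1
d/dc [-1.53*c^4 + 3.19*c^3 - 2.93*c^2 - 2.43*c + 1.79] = -6.12*c^3 + 9.57*c^2 - 5.86*c - 2.43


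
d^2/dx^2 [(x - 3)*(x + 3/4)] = 2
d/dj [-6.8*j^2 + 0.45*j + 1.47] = 0.45 - 13.6*j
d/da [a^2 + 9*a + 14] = 2*a + 9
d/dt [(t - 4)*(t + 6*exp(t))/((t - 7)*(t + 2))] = (6*t^3*exp(t) - 60*t^2*exp(t) - t^2 + 84*t*exp(t) - 28*t + 132*exp(t) + 56)/(t^4 - 10*t^3 - 3*t^2 + 140*t + 196)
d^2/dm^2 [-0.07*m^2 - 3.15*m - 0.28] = -0.140000000000000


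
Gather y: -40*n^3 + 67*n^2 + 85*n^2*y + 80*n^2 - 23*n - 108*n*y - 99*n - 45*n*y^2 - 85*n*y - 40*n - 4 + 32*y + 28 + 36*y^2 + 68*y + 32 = -40*n^3 + 147*n^2 - 162*n + y^2*(36 - 45*n) + y*(85*n^2 - 193*n + 100) + 56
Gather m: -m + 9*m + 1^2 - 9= 8*m - 8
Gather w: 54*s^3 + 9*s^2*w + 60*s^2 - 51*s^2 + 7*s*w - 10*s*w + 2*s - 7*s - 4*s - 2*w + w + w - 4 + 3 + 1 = 54*s^3 + 9*s^2 - 9*s + w*(9*s^2 - 3*s)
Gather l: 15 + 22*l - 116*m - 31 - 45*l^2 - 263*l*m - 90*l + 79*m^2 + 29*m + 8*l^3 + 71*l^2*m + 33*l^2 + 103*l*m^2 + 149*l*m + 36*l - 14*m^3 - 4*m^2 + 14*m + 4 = 8*l^3 + l^2*(71*m - 12) + l*(103*m^2 - 114*m - 32) - 14*m^3 + 75*m^2 - 73*m - 12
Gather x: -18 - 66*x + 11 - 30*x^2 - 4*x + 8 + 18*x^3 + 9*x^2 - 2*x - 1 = 18*x^3 - 21*x^2 - 72*x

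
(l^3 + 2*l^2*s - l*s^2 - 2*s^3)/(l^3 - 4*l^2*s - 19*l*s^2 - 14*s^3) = (-l + s)/(-l + 7*s)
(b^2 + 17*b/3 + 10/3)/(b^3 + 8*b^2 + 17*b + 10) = (b + 2/3)/(b^2 + 3*b + 2)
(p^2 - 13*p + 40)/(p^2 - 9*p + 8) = (p - 5)/(p - 1)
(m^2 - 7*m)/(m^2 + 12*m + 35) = m*(m - 7)/(m^2 + 12*m + 35)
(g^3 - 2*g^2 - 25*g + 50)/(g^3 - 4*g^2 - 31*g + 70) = (g - 5)/(g - 7)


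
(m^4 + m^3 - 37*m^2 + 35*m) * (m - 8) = m^5 - 7*m^4 - 45*m^3 + 331*m^2 - 280*m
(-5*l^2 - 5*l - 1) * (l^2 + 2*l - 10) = -5*l^4 - 15*l^3 + 39*l^2 + 48*l + 10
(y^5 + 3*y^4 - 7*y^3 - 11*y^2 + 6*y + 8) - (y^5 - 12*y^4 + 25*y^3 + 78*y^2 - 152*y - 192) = 15*y^4 - 32*y^3 - 89*y^2 + 158*y + 200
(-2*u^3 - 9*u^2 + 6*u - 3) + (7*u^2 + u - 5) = -2*u^3 - 2*u^2 + 7*u - 8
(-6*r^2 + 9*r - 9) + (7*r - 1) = -6*r^2 + 16*r - 10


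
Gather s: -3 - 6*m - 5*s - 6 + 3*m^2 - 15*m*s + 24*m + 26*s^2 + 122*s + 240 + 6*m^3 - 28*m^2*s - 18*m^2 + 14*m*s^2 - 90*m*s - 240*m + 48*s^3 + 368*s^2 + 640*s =6*m^3 - 15*m^2 - 222*m + 48*s^3 + s^2*(14*m + 394) + s*(-28*m^2 - 105*m + 757) + 231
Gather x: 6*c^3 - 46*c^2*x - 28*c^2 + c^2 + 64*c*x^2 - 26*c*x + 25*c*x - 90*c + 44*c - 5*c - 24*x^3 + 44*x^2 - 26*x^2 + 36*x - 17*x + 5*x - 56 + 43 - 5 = 6*c^3 - 27*c^2 - 51*c - 24*x^3 + x^2*(64*c + 18) + x*(-46*c^2 - c + 24) - 18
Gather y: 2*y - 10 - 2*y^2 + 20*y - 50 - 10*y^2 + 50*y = -12*y^2 + 72*y - 60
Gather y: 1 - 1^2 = 0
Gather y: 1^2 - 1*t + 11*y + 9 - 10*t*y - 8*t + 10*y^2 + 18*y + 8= -9*t + 10*y^2 + y*(29 - 10*t) + 18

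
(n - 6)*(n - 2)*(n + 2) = n^3 - 6*n^2 - 4*n + 24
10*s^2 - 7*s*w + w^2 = (-5*s + w)*(-2*s + w)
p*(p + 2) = p^2 + 2*p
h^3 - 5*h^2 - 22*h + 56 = (h - 7)*(h - 2)*(h + 4)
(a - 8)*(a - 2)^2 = a^3 - 12*a^2 + 36*a - 32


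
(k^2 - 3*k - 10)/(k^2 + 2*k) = (k - 5)/k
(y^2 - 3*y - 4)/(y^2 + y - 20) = (y + 1)/(y + 5)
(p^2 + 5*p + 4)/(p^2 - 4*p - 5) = (p + 4)/(p - 5)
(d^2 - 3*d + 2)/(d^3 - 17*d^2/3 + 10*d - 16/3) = 3/(3*d - 8)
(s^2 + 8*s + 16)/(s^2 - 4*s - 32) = (s + 4)/(s - 8)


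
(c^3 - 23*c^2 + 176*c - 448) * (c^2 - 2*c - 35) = c^5 - 25*c^4 + 187*c^3 + 5*c^2 - 5264*c + 15680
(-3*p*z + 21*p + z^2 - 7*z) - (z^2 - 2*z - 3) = -3*p*z + 21*p - 5*z + 3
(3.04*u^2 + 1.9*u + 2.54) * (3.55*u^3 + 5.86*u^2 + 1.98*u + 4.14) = 10.792*u^5 + 24.5594*u^4 + 26.1702*u^3 + 31.232*u^2 + 12.8952*u + 10.5156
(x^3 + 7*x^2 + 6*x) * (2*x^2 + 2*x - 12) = 2*x^5 + 16*x^4 + 14*x^3 - 72*x^2 - 72*x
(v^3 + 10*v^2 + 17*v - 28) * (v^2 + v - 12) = v^5 + 11*v^4 + 15*v^3 - 131*v^2 - 232*v + 336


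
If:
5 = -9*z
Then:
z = -5/9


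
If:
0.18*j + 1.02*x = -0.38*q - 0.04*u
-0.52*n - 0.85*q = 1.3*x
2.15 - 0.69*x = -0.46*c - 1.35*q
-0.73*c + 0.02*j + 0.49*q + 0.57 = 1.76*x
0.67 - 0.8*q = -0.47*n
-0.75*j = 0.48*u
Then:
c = -2.13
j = -7.80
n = -2.01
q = -0.34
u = 12.19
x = 1.03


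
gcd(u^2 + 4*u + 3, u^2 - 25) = 1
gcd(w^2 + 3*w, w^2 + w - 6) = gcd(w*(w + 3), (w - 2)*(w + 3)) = w + 3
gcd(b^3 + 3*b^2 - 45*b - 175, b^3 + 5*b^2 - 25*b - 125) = b^2 + 10*b + 25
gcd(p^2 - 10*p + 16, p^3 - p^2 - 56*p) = p - 8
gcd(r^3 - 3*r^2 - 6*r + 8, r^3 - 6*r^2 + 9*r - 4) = r^2 - 5*r + 4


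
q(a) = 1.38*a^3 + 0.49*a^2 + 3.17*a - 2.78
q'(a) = 4.14*a^2 + 0.98*a + 3.17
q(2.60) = 33.03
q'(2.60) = 33.70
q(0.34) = -1.59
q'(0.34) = 3.98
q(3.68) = 84.30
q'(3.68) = 62.84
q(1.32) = 5.43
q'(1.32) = 11.68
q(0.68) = 0.04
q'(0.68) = 5.75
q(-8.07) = -721.72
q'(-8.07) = 264.88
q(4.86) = 182.61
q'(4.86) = 105.72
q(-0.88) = -6.13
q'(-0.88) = 5.51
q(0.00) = -2.78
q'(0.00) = 3.17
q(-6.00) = -302.24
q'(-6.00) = 146.33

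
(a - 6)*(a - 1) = a^2 - 7*a + 6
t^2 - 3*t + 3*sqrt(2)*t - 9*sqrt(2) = (t - 3)*(t + 3*sqrt(2))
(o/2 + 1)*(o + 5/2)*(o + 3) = o^3/2 + 15*o^2/4 + 37*o/4 + 15/2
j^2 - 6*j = j*(j - 6)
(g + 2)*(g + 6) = g^2 + 8*g + 12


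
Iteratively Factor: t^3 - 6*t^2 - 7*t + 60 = (t - 5)*(t^2 - t - 12) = (t - 5)*(t - 4)*(t + 3)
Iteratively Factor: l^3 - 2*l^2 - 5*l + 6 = (l + 2)*(l^2 - 4*l + 3) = (l - 1)*(l + 2)*(l - 3)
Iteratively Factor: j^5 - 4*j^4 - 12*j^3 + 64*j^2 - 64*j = (j + 4)*(j^4 - 8*j^3 + 20*j^2 - 16*j) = j*(j + 4)*(j^3 - 8*j^2 + 20*j - 16) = j*(j - 2)*(j + 4)*(j^2 - 6*j + 8) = j*(j - 4)*(j - 2)*(j + 4)*(j - 2)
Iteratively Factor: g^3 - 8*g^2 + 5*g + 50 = (g - 5)*(g^2 - 3*g - 10) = (g - 5)^2*(g + 2)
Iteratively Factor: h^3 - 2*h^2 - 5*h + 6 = (h + 2)*(h^2 - 4*h + 3) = (h - 1)*(h + 2)*(h - 3)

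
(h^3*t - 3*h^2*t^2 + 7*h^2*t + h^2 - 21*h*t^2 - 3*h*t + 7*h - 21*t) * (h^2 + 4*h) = h^5*t - 3*h^4*t^2 + 11*h^4*t + h^4 - 33*h^3*t^2 + 25*h^3*t + 11*h^3 - 84*h^2*t^2 - 33*h^2*t + 28*h^2 - 84*h*t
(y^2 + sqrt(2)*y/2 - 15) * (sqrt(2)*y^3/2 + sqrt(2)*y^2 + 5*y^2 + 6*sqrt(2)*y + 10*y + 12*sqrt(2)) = sqrt(2)*y^5/2 + sqrt(2)*y^4 + 11*y^4/2 + sqrt(2)*y^3 + 11*y^3 - 69*y^2 + 2*sqrt(2)*y^2 - 138*y - 90*sqrt(2)*y - 180*sqrt(2)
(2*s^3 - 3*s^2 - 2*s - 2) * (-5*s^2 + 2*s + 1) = -10*s^5 + 19*s^4 + 6*s^3 + 3*s^2 - 6*s - 2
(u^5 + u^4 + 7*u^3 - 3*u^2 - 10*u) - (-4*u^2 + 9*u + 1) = u^5 + u^4 + 7*u^3 + u^2 - 19*u - 1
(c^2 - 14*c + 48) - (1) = c^2 - 14*c + 47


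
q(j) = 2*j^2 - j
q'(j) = 4*j - 1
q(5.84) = 62.37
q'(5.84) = 22.36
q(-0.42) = 0.77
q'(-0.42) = -2.68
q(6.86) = 87.26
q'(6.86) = 26.44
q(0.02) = -0.02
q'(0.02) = -0.92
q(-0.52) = 1.06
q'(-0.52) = -3.08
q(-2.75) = 17.88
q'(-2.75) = -12.00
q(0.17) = -0.11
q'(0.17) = -0.32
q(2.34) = 8.61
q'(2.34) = 8.36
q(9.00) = 153.00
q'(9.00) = 35.00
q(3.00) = 15.00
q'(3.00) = 11.00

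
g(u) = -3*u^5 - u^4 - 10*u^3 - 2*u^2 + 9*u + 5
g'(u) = -15*u^4 - 4*u^3 - 30*u^2 - 4*u + 9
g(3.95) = -3735.13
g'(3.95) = -4372.96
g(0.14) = 6.19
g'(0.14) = 7.84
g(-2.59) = 446.65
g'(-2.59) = -787.37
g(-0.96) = 4.96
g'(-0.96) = -24.01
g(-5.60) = 17186.54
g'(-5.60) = -14958.68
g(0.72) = 5.86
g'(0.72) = -14.96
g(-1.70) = 67.29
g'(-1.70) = -176.53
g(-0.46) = 1.43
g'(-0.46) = 4.21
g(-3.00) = 878.00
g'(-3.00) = -1356.00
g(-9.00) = 177638.00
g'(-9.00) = -97884.00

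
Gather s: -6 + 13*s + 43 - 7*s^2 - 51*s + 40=-7*s^2 - 38*s + 77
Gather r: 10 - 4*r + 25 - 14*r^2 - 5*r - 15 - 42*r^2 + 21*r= -56*r^2 + 12*r + 20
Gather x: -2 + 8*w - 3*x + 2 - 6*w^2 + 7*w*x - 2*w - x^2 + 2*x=-6*w^2 + 6*w - x^2 + x*(7*w - 1)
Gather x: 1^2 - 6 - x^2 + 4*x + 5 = -x^2 + 4*x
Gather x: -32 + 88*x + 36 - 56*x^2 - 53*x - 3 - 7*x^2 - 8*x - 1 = -63*x^2 + 27*x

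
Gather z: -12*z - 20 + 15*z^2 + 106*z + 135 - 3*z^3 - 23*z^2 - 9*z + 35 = -3*z^3 - 8*z^2 + 85*z + 150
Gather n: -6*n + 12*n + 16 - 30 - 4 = 6*n - 18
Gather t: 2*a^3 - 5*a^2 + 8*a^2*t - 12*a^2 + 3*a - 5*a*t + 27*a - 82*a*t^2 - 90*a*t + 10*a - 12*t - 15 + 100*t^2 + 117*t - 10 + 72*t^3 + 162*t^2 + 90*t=2*a^3 - 17*a^2 + 40*a + 72*t^3 + t^2*(262 - 82*a) + t*(8*a^2 - 95*a + 195) - 25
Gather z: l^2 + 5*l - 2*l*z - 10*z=l^2 + 5*l + z*(-2*l - 10)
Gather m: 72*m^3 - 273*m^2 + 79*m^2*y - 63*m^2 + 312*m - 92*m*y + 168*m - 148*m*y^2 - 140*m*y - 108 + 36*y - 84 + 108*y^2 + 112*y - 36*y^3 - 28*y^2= 72*m^3 + m^2*(79*y - 336) + m*(-148*y^2 - 232*y + 480) - 36*y^3 + 80*y^2 + 148*y - 192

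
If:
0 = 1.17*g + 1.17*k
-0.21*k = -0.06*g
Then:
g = 0.00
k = 0.00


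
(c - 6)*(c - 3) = c^2 - 9*c + 18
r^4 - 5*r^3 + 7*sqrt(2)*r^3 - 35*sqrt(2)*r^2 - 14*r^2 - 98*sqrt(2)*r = r*(r - 7)*(r + 2)*(r + 7*sqrt(2))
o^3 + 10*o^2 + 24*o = o*(o + 4)*(o + 6)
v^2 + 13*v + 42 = (v + 6)*(v + 7)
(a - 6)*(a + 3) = a^2 - 3*a - 18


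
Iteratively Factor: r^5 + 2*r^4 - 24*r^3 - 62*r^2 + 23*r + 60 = (r - 1)*(r^4 + 3*r^3 - 21*r^2 - 83*r - 60) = (r - 1)*(r + 3)*(r^3 - 21*r - 20) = (r - 1)*(r + 1)*(r + 3)*(r^2 - r - 20) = (r - 1)*(r + 1)*(r + 3)*(r + 4)*(r - 5)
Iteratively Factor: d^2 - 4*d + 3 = (d - 3)*(d - 1)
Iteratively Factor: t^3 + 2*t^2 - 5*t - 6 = (t + 1)*(t^2 + t - 6) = (t + 1)*(t + 3)*(t - 2)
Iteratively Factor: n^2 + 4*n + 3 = (n + 1)*(n + 3)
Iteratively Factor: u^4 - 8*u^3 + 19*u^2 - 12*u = (u - 1)*(u^3 - 7*u^2 + 12*u) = (u - 4)*(u - 1)*(u^2 - 3*u) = u*(u - 4)*(u - 1)*(u - 3)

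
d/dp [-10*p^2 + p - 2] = 1 - 20*p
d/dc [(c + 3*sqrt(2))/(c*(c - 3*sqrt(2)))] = (-c^2 - 6*sqrt(2)*c + 18)/(c^2*(c^2 - 6*sqrt(2)*c + 18))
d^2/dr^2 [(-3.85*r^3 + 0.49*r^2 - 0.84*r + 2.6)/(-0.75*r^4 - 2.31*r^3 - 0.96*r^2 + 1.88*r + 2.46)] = (4.33125000000001*r^9 - 1.65375*r^8 - 16.05555*r^7 + 48.434502*r^6 + 157.893624*r^5 + 46.171872*r^4 - 33.100108*r^3 + 152.977104*r^2 + 91.200744*r - 44.359432)/(0.421875*r^12 + 3.898125*r^11 + 13.626225*r^10 + 19.133091*r^9 - 6.252282*r^8 - 57.402216*r^7 - 66.18501*r^6 + 7.375392*r^5 + 81.093492*r^4 + 61.931764*r^3 - 8.655264*r^2 - 34.131024*r - 14.886936)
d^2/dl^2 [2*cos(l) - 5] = -2*cos(l)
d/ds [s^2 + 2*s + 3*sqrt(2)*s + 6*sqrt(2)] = 2*s + 2 + 3*sqrt(2)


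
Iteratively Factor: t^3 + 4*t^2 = (t + 4)*(t^2) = t*(t + 4)*(t)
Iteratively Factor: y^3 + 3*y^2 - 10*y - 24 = (y + 2)*(y^2 + y - 12) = (y + 2)*(y + 4)*(y - 3)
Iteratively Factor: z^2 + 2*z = (z + 2)*(z)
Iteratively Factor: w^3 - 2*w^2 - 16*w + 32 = (w - 2)*(w^2 - 16) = (w - 4)*(w - 2)*(w + 4)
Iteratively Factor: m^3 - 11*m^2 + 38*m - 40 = (m - 4)*(m^2 - 7*m + 10) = (m - 4)*(m - 2)*(m - 5)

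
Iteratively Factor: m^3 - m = (m + 1)*(m^2 - m) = (m - 1)*(m + 1)*(m)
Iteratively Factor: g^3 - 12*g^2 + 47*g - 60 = (g - 3)*(g^2 - 9*g + 20) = (g - 4)*(g - 3)*(g - 5)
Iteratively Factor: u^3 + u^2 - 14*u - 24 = (u + 3)*(u^2 - 2*u - 8) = (u + 2)*(u + 3)*(u - 4)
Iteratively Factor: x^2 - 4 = (x + 2)*(x - 2)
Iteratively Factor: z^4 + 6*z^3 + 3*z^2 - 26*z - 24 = (z - 2)*(z^3 + 8*z^2 + 19*z + 12) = (z - 2)*(z + 4)*(z^2 + 4*z + 3) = (z - 2)*(z + 3)*(z + 4)*(z + 1)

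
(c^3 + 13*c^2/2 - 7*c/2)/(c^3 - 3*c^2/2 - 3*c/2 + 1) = c*(c + 7)/(c^2 - c - 2)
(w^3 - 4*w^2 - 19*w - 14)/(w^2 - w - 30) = (-w^3 + 4*w^2 + 19*w + 14)/(-w^2 + w + 30)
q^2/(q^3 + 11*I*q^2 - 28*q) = q/(q^2 + 11*I*q - 28)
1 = 1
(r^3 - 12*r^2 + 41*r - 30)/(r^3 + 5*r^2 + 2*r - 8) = (r^2 - 11*r + 30)/(r^2 + 6*r + 8)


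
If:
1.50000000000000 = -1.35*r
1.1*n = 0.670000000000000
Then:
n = 0.61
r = -1.11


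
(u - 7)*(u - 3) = u^2 - 10*u + 21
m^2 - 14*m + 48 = (m - 8)*(m - 6)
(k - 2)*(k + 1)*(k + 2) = k^3 + k^2 - 4*k - 4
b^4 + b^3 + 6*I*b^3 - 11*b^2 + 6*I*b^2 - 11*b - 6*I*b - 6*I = (b + 1)*(b + I)*(b + 2*I)*(b + 3*I)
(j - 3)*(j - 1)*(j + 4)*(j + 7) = j^4 + 7*j^3 - 13*j^2 - 79*j + 84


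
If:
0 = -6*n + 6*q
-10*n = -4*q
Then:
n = 0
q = 0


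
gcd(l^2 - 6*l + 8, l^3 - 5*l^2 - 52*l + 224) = l - 4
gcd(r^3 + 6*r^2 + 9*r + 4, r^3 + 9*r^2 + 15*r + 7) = r^2 + 2*r + 1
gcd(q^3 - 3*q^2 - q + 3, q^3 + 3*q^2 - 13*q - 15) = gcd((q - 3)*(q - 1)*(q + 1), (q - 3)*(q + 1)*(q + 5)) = q^2 - 2*q - 3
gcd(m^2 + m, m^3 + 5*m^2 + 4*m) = m^2 + m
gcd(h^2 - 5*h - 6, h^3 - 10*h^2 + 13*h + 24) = h + 1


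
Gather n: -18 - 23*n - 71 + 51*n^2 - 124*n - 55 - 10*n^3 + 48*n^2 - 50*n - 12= -10*n^3 + 99*n^2 - 197*n - 156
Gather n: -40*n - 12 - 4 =-40*n - 16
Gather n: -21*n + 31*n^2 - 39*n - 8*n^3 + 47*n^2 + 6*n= -8*n^3 + 78*n^2 - 54*n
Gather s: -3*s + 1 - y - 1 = -3*s - y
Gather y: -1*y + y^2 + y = y^2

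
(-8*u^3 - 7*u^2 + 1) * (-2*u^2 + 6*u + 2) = 16*u^5 - 34*u^4 - 58*u^3 - 16*u^2 + 6*u + 2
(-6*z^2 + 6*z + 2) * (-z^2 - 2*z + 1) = 6*z^4 + 6*z^3 - 20*z^2 + 2*z + 2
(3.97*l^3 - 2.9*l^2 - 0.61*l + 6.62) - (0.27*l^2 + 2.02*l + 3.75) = 3.97*l^3 - 3.17*l^2 - 2.63*l + 2.87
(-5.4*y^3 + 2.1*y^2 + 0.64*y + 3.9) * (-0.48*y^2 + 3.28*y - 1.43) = 2.592*y^5 - 18.72*y^4 + 14.3028*y^3 - 2.7758*y^2 + 11.8768*y - 5.577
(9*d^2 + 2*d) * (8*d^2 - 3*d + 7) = 72*d^4 - 11*d^3 + 57*d^2 + 14*d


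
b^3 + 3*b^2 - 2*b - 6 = (b + 3)*(b - sqrt(2))*(b + sqrt(2))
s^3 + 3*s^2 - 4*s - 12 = (s - 2)*(s + 2)*(s + 3)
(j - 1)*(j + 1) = j^2 - 1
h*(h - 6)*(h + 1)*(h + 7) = h^4 + 2*h^3 - 41*h^2 - 42*h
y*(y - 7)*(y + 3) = y^3 - 4*y^2 - 21*y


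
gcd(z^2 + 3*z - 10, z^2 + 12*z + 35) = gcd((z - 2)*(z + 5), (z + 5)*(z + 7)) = z + 5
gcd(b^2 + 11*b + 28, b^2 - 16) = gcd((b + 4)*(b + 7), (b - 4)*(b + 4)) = b + 4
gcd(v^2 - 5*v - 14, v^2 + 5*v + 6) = v + 2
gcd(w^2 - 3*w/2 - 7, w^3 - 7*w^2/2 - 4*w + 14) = w^2 - 3*w/2 - 7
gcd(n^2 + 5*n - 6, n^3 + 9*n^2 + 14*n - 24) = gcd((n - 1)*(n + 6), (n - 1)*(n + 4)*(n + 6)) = n^2 + 5*n - 6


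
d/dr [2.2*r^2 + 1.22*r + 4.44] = 4.4*r + 1.22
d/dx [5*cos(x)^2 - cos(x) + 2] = (1 - 10*cos(x))*sin(x)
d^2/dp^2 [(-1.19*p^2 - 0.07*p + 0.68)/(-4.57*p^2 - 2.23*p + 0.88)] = (2.8421709430404e-14*p^4 - 21.330932*p^3 - 56.496168*p^2 - 39.890616*p - 10.114712)/(95.443993*p^6 + 139.719981*p^5 + 13.042323*p^4 - 42.719441*p^3 - 2.511432*p^2 + 5.180736*p - 0.681472)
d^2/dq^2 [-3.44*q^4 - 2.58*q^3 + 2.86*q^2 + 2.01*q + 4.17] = -41.28*q^2 - 15.48*q + 5.72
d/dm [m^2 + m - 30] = 2*m + 1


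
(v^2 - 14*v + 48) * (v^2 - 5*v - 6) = v^4 - 19*v^3 + 112*v^2 - 156*v - 288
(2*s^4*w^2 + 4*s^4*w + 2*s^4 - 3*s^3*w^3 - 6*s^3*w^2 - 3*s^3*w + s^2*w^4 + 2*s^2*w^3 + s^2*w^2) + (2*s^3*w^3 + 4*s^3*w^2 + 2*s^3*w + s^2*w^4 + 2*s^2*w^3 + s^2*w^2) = 2*s^4*w^2 + 4*s^4*w + 2*s^4 - s^3*w^3 - 2*s^3*w^2 - s^3*w + 2*s^2*w^4 + 4*s^2*w^3 + 2*s^2*w^2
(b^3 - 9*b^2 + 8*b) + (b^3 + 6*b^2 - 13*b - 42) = 2*b^3 - 3*b^2 - 5*b - 42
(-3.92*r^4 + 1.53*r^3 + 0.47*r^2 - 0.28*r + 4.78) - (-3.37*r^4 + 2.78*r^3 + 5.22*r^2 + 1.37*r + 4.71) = -0.55*r^4 - 1.25*r^3 - 4.75*r^2 - 1.65*r + 0.0700000000000003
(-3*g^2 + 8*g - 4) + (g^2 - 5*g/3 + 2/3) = -2*g^2 + 19*g/3 - 10/3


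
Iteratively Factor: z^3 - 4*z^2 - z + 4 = (z - 4)*(z^2 - 1) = (z - 4)*(z - 1)*(z + 1)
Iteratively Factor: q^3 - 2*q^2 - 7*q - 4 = (q + 1)*(q^2 - 3*q - 4) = (q + 1)^2*(q - 4)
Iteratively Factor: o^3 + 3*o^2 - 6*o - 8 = (o + 4)*(o^2 - o - 2) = (o - 2)*(o + 4)*(o + 1)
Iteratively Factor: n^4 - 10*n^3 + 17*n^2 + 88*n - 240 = (n - 4)*(n^3 - 6*n^2 - 7*n + 60) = (n - 5)*(n - 4)*(n^2 - n - 12) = (n - 5)*(n - 4)*(n + 3)*(n - 4)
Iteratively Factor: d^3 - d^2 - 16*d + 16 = (d + 4)*(d^2 - 5*d + 4) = (d - 1)*(d + 4)*(d - 4)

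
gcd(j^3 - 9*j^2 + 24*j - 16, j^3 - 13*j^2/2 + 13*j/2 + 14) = j - 4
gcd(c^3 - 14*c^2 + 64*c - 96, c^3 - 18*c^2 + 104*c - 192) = c^2 - 10*c + 24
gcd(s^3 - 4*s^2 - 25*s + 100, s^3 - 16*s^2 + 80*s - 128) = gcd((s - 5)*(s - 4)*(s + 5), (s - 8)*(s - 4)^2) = s - 4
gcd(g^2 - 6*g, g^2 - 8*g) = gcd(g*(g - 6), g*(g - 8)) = g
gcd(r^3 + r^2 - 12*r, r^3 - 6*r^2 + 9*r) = r^2 - 3*r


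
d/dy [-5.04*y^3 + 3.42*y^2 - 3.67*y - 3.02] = -15.12*y^2 + 6.84*y - 3.67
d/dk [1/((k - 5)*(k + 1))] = 2*(2 - k)/(k^4 - 8*k^3 + 6*k^2 + 40*k + 25)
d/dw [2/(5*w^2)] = -4/(5*w^3)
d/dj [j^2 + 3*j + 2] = 2*j + 3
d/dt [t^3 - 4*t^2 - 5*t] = 3*t^2 - 8*t - 5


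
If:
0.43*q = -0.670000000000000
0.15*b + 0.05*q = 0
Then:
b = 0.52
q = -1.56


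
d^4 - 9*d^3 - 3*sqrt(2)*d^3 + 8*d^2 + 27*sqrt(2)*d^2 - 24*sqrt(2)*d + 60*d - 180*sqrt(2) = (d - 6)*(d - 5)*(d + 2)*(d - 3*sqrt(2))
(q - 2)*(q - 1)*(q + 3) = q^3 - 7*q + 6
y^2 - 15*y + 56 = (y - 8)*(y - 7)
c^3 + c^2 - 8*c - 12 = (c - 3)*(c + 2)^2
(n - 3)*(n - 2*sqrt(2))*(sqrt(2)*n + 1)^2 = 2*n^4 - 6*n^3 - 2*sqrt(2)*n^3 - 7*n^2 + 6*sqrt(2)*n^2 - 2*sqrt(2)*n + 21*n + 6*sqrt(2)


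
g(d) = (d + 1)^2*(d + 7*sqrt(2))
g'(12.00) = 738.39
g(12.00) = 3701.01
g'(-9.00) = 49.61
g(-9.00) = 57.57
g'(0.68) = 38.37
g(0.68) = 29.86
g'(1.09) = 50.30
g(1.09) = 48.00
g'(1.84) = 74.75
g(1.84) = 94.69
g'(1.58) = 65.89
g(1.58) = 76.41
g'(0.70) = 38.93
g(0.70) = 30.63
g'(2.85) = 112.99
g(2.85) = 188.98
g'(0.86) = 43.48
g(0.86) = 37.22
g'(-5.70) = -17.39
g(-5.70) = 92.77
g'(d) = (d + 1)^2 + (d + 7*sqrt(2))*(2*d + 2) = (d + 1)*(3*d + 1 + 14*sqrt(2))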